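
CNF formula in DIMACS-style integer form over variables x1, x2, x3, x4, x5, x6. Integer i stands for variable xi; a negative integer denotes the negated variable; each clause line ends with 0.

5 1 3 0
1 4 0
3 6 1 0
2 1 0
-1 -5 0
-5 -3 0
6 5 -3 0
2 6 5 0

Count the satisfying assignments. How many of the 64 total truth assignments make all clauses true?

12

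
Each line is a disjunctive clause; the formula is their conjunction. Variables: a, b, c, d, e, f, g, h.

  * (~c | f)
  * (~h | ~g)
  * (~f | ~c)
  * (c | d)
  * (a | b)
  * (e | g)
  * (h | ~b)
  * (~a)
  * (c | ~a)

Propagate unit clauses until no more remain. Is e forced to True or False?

True

(~a) stands alone — a = False.
From (a | b) and a = False: b = True.
(h | ~b) with b = True leaves only h, so h = True.
(~h | ~g): since h = True, the clause reduces to (~g). g = False.
(g | e) with g = False leaves only e, so e = True.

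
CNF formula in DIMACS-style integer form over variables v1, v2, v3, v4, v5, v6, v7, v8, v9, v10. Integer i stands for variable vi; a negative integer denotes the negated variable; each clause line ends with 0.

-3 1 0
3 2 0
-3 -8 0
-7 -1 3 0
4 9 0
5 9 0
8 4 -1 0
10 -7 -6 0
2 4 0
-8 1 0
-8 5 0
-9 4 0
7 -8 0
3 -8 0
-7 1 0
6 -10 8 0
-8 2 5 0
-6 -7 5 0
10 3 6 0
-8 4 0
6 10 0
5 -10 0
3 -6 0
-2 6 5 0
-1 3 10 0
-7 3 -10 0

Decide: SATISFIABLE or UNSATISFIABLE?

SATISFIABLE

Pure literal: v4 appears only positively; assign v4 = True.
Pure literal: v5 appears only positively; assign v5 = True.
Set v1 = True and propagate.
Branch on v2: take v2 = False.
  then v3 is forced to True.
  then v8 is forced to False.
The remaining clauses are satisfied by v6 = True, v7 = False, v9 = True, v10 = False.
So v1=1  v2=0  v3=1  v4=1  v5=1  v6=1  v7=0  v8=0  v9=1  v10=0 is a satisfying assignment.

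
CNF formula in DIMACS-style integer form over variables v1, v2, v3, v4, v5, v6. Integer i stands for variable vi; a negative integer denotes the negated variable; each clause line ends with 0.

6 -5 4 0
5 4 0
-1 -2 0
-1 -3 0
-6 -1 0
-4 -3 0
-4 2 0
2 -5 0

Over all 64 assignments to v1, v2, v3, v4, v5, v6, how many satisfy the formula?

6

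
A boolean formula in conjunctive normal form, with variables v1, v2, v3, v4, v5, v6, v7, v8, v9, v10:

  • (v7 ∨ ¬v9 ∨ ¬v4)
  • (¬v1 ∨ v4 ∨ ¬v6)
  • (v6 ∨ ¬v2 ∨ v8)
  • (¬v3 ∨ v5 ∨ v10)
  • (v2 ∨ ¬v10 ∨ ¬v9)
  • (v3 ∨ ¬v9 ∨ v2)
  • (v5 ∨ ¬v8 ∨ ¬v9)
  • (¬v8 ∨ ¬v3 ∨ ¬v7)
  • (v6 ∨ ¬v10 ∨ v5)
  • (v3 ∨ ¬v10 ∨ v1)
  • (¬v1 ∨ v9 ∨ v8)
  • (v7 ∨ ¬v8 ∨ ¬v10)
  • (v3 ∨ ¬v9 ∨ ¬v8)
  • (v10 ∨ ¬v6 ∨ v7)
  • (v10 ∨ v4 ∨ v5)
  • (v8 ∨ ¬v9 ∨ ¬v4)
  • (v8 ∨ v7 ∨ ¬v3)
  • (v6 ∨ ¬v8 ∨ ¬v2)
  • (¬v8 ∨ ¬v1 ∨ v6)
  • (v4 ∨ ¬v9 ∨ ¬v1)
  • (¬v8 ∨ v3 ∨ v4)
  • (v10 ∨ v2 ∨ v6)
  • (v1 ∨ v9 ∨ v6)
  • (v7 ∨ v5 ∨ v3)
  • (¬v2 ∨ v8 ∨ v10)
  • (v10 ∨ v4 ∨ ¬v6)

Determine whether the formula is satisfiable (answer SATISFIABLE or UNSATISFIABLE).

SATISFIABLE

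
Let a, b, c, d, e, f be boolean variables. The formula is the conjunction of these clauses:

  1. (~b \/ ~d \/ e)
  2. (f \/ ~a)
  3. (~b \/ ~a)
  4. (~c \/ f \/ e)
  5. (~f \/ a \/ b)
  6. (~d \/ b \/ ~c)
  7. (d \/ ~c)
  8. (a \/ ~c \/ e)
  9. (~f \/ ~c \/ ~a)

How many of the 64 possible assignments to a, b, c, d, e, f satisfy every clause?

16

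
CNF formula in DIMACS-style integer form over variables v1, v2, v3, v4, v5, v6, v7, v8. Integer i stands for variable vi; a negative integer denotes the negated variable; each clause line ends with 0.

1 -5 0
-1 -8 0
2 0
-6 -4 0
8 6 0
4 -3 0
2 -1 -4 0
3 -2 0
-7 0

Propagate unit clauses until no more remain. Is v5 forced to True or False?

False

Unit clause (v2) sets v2 = True.
From (NOT v2 OR v3) and v2 = True: v3 = True.
(v4 OR NOT v3) with v3 = True leaves only v4, so v4 = True.
(NOT v4 OR NOT v6): since v4 = True, the clause reduces to (NOT v6). v6 = False.
(v6 OR v8): since v6 = False, the clause reduces to (v8). v8 = True.
(NOT v8 OR NOT v1): since v8 = True, the clause reduces to (NOT v1). v1 = False.
In (v1 OR NOT v5), v1 is now false; NOT v5 must hold, so v5 = False.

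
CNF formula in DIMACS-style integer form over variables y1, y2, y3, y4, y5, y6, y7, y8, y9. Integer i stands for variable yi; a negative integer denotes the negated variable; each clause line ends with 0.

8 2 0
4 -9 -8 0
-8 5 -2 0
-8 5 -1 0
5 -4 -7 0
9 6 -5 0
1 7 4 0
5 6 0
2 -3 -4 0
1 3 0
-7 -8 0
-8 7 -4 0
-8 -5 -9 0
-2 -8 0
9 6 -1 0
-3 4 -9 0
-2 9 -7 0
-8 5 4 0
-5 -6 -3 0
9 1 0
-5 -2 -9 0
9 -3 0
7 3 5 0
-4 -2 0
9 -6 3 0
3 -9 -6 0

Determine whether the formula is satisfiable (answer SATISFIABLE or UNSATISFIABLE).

UNSATISFIABLE

y9 = True:
  y5 = True:
    propagation gives y8=False, y2=True; an empty clause results — contradiction.
  y5 = False:
    propagation gives y6=True, y3=True, y4=True, y7=False; an empty clause results — contradiction.
y9 = False:
  propagation gives y1=True, y6=True, y3=False; an empty clause results — contradiction.
Every branch closes, so no satisfying assignment exists.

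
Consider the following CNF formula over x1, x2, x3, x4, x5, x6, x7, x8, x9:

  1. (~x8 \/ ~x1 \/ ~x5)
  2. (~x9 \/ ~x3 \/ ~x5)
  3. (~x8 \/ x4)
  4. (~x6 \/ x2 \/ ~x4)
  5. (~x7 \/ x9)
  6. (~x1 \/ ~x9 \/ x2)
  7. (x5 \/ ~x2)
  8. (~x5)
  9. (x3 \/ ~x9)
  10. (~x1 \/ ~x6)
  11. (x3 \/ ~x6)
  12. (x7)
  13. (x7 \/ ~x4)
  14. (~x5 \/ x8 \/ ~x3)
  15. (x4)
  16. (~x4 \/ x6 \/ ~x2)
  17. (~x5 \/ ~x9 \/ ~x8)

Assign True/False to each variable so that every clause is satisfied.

x1=0, x2=0, x3=1, x4=1, x5=0, x6=0, x7=1, x8=1, x9=1

The clause (~x5) is unit: x5 must be False.
Unit propagation: (~x2) forces x2 = False.
(x7) is a unit clause, so x7 = True.
(x9) is a unit clause, so x9 = True.
(~x1) is a unit clause, so x1 = False.
(x3) is a unit clause, so x3 = True.
The clause (x4) is unit: x4 must be True.
The clause (~x6) is unit: x6 must be False.
x8 is now unconstrained; take x8 = True.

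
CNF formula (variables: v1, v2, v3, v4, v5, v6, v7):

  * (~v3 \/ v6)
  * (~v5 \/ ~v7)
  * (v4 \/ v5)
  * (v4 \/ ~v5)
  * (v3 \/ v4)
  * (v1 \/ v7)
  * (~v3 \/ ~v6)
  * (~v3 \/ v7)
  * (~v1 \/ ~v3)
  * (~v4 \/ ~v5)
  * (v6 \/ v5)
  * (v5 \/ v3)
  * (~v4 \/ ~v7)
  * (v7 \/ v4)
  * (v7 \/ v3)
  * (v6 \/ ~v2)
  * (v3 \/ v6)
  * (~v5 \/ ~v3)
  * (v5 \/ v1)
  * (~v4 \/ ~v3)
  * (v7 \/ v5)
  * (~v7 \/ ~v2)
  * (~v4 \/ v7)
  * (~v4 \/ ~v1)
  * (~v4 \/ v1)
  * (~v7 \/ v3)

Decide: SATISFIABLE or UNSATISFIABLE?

v3 = True:
  propagation gives v6=True; an empty clause results — contradiction.
v3 = False:
  propagation gives v4=True, v5=False; an empty clause results — contradiction.
Every branch closes, so no satisfying assignment exists.

UNSATISFIABLE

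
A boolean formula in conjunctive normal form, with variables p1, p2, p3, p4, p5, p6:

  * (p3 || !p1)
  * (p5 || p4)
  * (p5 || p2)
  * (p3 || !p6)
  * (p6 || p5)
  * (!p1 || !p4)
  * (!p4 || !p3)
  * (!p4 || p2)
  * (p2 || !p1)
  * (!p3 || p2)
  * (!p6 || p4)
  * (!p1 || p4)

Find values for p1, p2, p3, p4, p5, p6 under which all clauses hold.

p1 = False, p2 = True, p3 = False, p4 = False, p5 = True, p6 = False

Check each clause:
  1. (!p1 || p3) — !p1 is true.
  2. (p5 || p4) — p5 is true.
  3. (p2 || p5) — p2 is true.
  4. (!p6 || p3) — !p6 is true.
  5. (p6 || p5) — p5 is true.
  6. (!p4 || !p1) — !p4 is true.
  7. (!p4 || !p3) — !p4 is true.
  8. (p2 || !p4) — p2 is true.
  9. (p2 || !p1) — p2 is true.
  10. (p2 || !p3) — p2 is true.
  11. (p4 || !p6) — !p6 is true.
  12. (!p1 || p4) — !p1 is true.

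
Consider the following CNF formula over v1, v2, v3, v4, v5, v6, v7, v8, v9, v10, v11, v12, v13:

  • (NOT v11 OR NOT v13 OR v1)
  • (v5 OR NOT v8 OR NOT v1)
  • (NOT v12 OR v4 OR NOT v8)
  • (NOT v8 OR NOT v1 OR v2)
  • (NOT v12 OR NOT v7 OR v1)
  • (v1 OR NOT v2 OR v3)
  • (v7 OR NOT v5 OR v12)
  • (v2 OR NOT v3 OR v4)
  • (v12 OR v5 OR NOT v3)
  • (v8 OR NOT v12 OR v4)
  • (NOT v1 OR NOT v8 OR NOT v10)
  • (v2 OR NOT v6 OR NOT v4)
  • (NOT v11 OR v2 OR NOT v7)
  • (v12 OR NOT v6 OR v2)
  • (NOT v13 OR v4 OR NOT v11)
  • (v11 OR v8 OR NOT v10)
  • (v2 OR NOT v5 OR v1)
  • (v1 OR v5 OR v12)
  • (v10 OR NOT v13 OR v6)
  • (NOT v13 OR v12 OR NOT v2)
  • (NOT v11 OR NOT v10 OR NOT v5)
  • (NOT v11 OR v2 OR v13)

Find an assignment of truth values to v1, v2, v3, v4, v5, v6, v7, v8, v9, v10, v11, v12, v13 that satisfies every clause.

v1=F  v2=T  v3=T  v4=T  v5=T  v6=T  v7=T  v8=F  v9=T  v10=F  v11=F  v12=F  v13=F

Try v1 = False.
Branch on v2: take v2 = True.
  then v3 is forced to True.
For the remaining variables, v4 = True, v5 = True, v6 = True, v7 = True, v8 = False, v9 = True, v10 = False, v11 = False, v12 = False, v13 = False works.
Check each clause:
  1. (NOT v13 OR v1 OR NOT v11) — NOT v13 is true.
  2. (NOT v8 OR NOT v1 OR v5) — NOT v8 is true.
  3. (NOT v12 OR v4 OR NOT v8) — NOT v8 is true.
  4. (v2 OR NOT v8 OR NOT v1) — NOT v8 is true.
  5. (NOT v12 OR v1 OR NOT v7) — NOT v12 is true.
  6. (v1 OR v3 OR NOT v2) — v3 is true.
  7. (v12 OR NOT v5 OR v7) — v7 is true.
  8. (v4 OR NOT v3 OR v2) — v2 is true.
  9. (v12 OR NOT v3 OR v5) — v5 is true.
  10. (v4 OR v8 OR NOT v12) — v4 is true.
  11. (NOT v8 OR NOT v10 OR NOT v1) — NOT v8 is true.
  12. (NOT v4 OR NOT v6 OR v2) — v2 is true.
  13. (v2 OR NOT v7 OR NOT v11) — v2 is true.
  14. (NOT v6 OR v2 OR v12) — v2 is true.
  15. (NOT v13 OR v4 OR NOT v11) — NOT v13 is true.
  16. (v8 OR v11 OR NOT v10) — NOT v10 is true.
  17. (NOT v5 OR v2 OR v1) — v2 is true.
  18. (v5 OR v1 OR v12) — v5 is true.
  19. (NOT v13 OR v6 OR v10) — NOT v13 is true.
  20. (NOT v2 OR NOT v13 OR v12) — NOT v13 is true.
  21. (NOT v5 OR NOT v11 OR NOT v10) — NOT v11 is true.
  22. (v13 OR NOT v11 OR v2) — v2 is true.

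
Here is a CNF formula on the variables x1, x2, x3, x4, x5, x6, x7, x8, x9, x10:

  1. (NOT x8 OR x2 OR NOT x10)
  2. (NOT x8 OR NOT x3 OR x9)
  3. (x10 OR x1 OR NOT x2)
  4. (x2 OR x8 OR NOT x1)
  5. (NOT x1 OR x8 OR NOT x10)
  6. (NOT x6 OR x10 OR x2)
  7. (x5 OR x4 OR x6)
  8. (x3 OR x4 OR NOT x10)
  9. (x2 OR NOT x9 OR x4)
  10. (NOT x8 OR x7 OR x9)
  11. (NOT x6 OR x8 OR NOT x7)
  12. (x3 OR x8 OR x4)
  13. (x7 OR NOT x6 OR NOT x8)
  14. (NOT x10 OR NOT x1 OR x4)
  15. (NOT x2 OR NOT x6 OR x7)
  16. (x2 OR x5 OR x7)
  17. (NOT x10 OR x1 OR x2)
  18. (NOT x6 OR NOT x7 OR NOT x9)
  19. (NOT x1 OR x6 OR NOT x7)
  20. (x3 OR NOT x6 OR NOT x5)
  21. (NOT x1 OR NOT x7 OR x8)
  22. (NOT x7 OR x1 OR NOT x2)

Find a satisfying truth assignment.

x1 = False  x2 = False  x3 = True  x4 = True  x5 = True  x6 = False  x7 = False  x8 = True  x9 = True  x10 = False

Check each clause:
  1. (x2 OR NOT x10 OR NOT x8) — NOT x10 is true.
  2. (NOT x8 OR x9 OR NOT x3) — x9 is true.
  3. (x1 OR NOT x2 OR x10) — NOT x2 is true.
  4. (x2 OR NOT x1 OR x8) — x8 is true.
  5. (NOT x10 OR NOT x1 OR x8) — x8 is true.
  6. (x2 OR NOT x6 OR x10) — NOT x6 is true.
  7. (x4 OR x5 OR x6) — x4 is true.
  8. (x4 OR x3 OR NOT x10) — x3 is true.
  9. (x4 OR x2 OR NOT x9) — x4 is true.
  10. (x9 OR x7 OR NOT x8) — x9 is true.
  11. (NOT x6 OR NOT x7 OR x8) — x8 is true.
  12. (x4 OR x3 OR x8) — x8 is true.
  13. (x7 OR NOT x8 OR NOT x6) — NOT x6 is true.
  14. (NOT x10 OR NOT x1 OR x4) — x4 is true.
  15. (x7 OR NOT x2 OR NOT x6) — NOT x6 is true.
  16. (x7 OR x2 OR x5) — x5 is true.
  17. (x1 OR x2 OR NOT x10) — NOT x10 is true.
  18. (NOT x7 OR NOT x9 OR NOT x6) — NOT x7 is true.
  19. (x6 OR NOT x1 OR NOT x7) — NOT x7 is true.
  20. (NOT x5 OR x3 OR NOT x6) — x3 is true.
  21. (NOT x1 OR x8 OR NOT x7) — x8 is true.
  22. (x1 OR NOT x7 OR NOT x2) — NOT x7 is true.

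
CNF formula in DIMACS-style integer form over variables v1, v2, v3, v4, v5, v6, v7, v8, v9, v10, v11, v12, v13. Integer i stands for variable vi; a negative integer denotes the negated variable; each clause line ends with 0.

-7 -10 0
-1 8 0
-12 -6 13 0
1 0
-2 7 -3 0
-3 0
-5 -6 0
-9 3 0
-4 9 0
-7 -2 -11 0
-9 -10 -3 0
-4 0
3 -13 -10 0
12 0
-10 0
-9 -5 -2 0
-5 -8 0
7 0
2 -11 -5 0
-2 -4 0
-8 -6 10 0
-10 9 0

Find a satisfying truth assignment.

v1=1, v2=0, v3=0, v4=0, v5=0, v6=0, v7=1, v8=1, v9=0, v10=0, v11=0, v12=1, v13=0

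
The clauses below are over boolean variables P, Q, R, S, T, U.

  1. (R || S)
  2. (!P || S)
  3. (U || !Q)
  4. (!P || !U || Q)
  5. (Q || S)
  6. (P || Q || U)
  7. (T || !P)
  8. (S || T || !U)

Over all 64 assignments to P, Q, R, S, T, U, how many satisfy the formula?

13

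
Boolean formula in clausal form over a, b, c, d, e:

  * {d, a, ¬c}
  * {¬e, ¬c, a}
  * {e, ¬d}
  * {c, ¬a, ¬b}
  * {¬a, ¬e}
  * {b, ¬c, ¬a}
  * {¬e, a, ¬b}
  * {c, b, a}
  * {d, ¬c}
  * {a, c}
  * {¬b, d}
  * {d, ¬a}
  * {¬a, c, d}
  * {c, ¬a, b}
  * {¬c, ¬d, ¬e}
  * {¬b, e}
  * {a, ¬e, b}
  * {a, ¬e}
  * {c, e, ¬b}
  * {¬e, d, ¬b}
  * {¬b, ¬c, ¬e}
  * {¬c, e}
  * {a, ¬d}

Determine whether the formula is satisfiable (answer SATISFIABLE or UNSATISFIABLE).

UNSATISFIABLE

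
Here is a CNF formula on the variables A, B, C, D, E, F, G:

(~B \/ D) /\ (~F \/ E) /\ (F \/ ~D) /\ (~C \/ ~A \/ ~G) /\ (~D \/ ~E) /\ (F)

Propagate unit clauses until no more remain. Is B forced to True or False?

(F) stands alone — F = True.
(E \/ ~F) with F = True leaves only E, so E = True.
(~E \/ ~D) with E = True leaves only ~D, so D = False.
(~B \/ D): since D = False, the clause reduces to (~B). B = False.

False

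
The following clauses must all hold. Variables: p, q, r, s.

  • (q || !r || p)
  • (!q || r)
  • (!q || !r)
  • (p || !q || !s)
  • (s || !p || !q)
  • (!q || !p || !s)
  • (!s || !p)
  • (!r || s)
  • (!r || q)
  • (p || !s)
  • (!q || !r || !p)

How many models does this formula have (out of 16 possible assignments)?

Satisfying assignments:
  p=0 q=0 r=0 s=0
  p=1 q=0 r=0 s=0
Count: 2.

2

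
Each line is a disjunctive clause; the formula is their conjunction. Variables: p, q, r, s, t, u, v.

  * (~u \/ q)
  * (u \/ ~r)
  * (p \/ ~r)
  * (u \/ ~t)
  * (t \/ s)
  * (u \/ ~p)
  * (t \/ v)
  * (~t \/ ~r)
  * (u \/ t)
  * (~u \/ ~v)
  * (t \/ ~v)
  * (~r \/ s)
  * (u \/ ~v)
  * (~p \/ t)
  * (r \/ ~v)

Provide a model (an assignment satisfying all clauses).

p = True  q = True  r = False  s = True  t = True  u = True  v = False

Check each clause:
  1. (q \/ ~u) — q is true.
  2. (u \/ ~r) — ~r is true.
  3. (~r \/ p) — p is true.
  4. (~t \/ u) — u is true.
  5. (s \/ t) — s is true.
  6. (u \/ ~p) — u is true.
  7. (v \/ t) — t is true.
  8. (~r \/ ~t) — ~r is true.
  9. (t \/ u) — t is true.
  10. (~v \/ ~u) — ~v is true.
  11. (t \/ ~v) — ~v is true.
  12. (s \/ ~r) — s is true.
  13. (~v \/ u) — ~v is true.
  14. (~p \/ t) — t is true.
  15. (r \/ ~v) — ~v is true.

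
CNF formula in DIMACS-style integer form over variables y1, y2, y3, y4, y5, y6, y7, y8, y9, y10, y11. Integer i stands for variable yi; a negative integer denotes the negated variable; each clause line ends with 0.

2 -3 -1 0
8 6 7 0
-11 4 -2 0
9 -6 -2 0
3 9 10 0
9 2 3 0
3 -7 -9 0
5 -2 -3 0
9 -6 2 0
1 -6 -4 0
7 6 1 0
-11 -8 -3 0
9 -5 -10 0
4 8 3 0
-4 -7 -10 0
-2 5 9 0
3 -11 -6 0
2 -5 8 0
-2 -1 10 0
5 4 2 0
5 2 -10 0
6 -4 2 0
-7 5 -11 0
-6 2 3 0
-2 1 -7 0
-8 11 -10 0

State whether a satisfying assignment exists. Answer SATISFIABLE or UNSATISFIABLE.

Branch on y1: take y1 = False.
Set y2 = True and propagate.
  then y7 is forced to False.
  then y6 is forced to True.
  then y9 is forced to True.
  then y4 is forced to False.
  then y11 is forced to False.
The remaining clauses are satisfied by y3 = True, y5 = True, y8 = False, y10 = False.
So y1=False, y2=True, y3=True, y4=False, y5=True, y6=True, y7=False, y8=False, y9=True, y10=False, y11=False is a satisfying assignment.

SATISFIABLE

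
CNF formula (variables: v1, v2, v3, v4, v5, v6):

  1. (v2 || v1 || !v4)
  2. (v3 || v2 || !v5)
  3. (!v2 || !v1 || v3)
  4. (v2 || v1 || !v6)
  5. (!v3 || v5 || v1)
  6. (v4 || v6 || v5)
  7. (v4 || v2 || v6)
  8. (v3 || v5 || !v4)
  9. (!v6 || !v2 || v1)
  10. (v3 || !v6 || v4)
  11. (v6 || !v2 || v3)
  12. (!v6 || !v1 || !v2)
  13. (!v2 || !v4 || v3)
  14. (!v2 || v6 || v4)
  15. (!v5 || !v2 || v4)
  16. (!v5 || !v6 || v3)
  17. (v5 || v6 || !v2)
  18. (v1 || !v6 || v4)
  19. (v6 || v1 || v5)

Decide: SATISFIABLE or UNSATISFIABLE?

SATISFIABLE

Try v1 = True.
Branch on v2: take v2 = False.
Try v3 = True.
The remaining clauses are satisfied by v4 = False, v5 = False, v6 = True.
So v1=T, v2=F, v3=T, v4=F, v5=F, v6=T is a satisfying assignment.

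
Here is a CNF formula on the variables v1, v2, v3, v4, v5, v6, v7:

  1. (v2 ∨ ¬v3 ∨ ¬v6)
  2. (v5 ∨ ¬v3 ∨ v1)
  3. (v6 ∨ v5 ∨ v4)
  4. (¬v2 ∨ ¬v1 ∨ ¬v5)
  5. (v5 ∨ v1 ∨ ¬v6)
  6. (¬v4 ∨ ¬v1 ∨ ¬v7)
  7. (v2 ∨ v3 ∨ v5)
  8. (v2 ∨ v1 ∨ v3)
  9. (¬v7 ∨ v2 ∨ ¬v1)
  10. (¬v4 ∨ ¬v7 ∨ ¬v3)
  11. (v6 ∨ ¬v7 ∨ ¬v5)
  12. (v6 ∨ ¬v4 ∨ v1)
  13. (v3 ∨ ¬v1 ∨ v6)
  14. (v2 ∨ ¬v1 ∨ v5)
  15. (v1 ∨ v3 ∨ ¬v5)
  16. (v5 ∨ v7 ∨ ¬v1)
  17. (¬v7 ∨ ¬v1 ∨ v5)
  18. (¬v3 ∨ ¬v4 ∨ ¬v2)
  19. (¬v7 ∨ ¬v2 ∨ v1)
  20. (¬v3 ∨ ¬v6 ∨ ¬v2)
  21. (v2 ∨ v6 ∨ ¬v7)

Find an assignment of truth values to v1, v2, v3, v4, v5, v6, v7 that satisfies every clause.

v1 = T  v2 = F  v3 = T  v4 = F  v5 = T  v6 = F  v7 = F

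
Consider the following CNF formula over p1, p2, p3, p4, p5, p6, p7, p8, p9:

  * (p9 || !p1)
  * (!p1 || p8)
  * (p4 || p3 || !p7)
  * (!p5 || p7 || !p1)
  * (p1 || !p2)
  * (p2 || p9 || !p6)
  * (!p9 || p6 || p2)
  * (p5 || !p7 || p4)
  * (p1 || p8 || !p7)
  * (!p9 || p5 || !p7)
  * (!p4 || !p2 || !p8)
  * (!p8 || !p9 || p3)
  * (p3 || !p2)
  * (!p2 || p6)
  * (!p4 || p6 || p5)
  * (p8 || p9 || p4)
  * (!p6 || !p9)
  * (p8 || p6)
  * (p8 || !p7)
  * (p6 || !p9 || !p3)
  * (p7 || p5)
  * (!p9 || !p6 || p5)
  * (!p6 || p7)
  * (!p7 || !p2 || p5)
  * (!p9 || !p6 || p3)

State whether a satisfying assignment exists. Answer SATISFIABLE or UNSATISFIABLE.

SATISFIABLE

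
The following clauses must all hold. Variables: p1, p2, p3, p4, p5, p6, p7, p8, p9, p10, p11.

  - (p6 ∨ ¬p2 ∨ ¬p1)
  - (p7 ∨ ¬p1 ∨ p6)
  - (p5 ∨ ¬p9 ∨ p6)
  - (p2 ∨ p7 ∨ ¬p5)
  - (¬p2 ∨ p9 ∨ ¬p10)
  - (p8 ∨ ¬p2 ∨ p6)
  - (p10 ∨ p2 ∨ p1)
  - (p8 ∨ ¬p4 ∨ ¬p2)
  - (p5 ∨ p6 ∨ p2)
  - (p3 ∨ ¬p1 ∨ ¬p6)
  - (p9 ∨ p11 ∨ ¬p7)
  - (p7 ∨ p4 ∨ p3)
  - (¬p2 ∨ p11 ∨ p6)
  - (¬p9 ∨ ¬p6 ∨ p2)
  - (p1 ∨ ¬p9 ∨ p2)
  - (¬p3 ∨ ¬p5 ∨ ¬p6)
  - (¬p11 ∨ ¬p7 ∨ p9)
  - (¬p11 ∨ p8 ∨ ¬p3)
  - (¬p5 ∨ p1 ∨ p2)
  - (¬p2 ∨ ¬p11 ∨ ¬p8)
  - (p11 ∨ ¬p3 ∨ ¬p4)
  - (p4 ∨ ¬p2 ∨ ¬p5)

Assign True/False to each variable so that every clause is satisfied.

p1=T, p2=F, p3=F, p4=T, p5=T, p6=F, p7=T, p8=T, p9=T, p10=T, p11=F

Try p1 = True.
For the remaining variables, p2 = False, p3 = False, p4 = True, p5 = True, p6 = False, p7 = True, p8 = True, p9 = True, p10 = True, p11 = False works.
Every clause has at least one true literal under this assignment.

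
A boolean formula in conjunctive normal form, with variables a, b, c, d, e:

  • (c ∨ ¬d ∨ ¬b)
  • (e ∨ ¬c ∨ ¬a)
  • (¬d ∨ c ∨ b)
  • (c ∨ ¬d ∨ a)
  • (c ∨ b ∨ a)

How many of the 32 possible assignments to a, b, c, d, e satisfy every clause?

18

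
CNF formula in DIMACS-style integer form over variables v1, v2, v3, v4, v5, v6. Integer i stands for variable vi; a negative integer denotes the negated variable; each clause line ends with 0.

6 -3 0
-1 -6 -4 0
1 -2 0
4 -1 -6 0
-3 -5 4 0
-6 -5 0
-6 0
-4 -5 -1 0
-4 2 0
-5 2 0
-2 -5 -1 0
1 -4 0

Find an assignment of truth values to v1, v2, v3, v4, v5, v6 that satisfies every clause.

v1 = False, v2 = False, v3 = False, v4 = False, v5 = False, v6 = False

Unit propagation: (NOT v6) forces v6 = False.
The clause (NOT v3) is unit: v3 must be False.
Pure literal: v4 appears only negated; assign v4 = False.
v5 occurs only negated in the remaining clauses — set v5 = False.
Set v1 = False and propagate.
  then v2 is forced to False.
Check each clause:
  1. (v6 OR NOT v3) — NOT v3 is true.
  2. (NOT v4 OR NOT v6 OR NOT v1) — NOT v6 is true.
  3. (NOT v2 OR v1) — NOT v2 is true.
  4. (NOT v6 OR v4 OR NOT v1) — NOT v6 is true.
  5. (NOT v5 OR NOT v3 OR v4) — NOT v5 is true.
  6. (NOT v5 OR NOT v6) — NOT v6 is true.
  7. (NOT v6) — NOT v6 is true.
  8. (NOT v5 OR NOT v4 OR NOT v1) — NOT v5 is true.
  9. (NOT v4 OR v2) — NOT v4 is true.
  10. (v2 OR NOT v5) — NOT v5 is true.
  11. (NOT v5 OR NOT v1 OR NOT v2) — NOT v5 is true.
  12. (NOT v4 OR v1) — NOT v4 is true.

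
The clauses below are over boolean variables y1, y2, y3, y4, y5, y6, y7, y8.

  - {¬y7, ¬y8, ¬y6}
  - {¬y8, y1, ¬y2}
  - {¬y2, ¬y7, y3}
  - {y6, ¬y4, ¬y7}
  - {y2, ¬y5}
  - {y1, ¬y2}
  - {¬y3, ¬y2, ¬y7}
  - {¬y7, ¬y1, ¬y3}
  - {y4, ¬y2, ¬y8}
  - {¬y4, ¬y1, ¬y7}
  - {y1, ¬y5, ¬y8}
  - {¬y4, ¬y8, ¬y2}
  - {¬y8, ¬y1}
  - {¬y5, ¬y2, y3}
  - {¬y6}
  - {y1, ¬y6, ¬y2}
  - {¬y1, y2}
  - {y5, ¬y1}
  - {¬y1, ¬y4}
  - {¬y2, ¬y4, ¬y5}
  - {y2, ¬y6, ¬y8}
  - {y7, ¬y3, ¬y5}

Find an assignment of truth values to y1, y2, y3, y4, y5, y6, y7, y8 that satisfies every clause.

y1=F, y2=F, y3=F, y4=F, y5=F, y6=F, y7=F, y8=F

Unit propagation: (¬y6) forces y6 = False.
y8 occurs only negated in the remaining clauses — set y8 = False.
Try y1 = False.
  then y2 is forced to False.
  then y5 is forced to False.
Try y4 = False.
y3, y7 are now unconstrained; take y3 = False, y7 = False.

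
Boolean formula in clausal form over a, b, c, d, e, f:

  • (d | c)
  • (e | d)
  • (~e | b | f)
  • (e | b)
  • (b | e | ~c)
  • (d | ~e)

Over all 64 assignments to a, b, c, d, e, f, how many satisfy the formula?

Split on e, then b.
  e=1, b=1: forces d=1; a, c, f free → 2^3 = 8.
  e=1, b=0: remaining (a,c,d,f) ∈ {(0,0,1,1); (0,1,1,1); (1,0,1,1); (1,1,1,1)} — 4.
  e=0, b=1: forces d=1; a, c, f free → 2^3 = 8.
  e=0, b=0: a clause becomes empty — 0.
Total: 8 + 4 + 8 + 0 = 20.

20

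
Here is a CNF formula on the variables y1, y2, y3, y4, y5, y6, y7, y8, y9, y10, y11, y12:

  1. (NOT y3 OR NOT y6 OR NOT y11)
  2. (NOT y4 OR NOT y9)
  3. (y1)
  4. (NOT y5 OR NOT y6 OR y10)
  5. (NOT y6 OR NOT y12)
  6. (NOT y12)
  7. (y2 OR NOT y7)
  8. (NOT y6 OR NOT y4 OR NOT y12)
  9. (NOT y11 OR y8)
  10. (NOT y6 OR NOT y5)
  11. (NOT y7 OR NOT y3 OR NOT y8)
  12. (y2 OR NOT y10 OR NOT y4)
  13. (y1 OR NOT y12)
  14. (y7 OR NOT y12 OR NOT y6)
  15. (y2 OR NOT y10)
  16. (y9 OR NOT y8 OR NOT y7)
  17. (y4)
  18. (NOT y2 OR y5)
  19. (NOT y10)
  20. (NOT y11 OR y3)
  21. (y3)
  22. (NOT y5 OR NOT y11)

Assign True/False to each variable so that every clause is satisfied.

The clause (y1) is unit: y1 must be True.
(NOT y12) is a unit clause, so y12 = False.
(y4) is a unit clause, so y4 = True.
(NOT y9) is a unit clause, so y9 = False.
(NOT y10) is a unit clause, so y10 = False.
The clause (y3) is unit: y3 must be True.
Pure literal: y7 appears only negated; assign y7 = False.
Pure literal: y11 appears only negated; assign y11 = False.
Branch on y2: take y2 = False.
For the remaining variables, y5 = False, y6 = True, y8 = False works.

y1=True, y2=False, y3=True, y4=True, y5=False, y6=True, y7=False, y8=False, y9=False, y10=False, y11=False, y12=False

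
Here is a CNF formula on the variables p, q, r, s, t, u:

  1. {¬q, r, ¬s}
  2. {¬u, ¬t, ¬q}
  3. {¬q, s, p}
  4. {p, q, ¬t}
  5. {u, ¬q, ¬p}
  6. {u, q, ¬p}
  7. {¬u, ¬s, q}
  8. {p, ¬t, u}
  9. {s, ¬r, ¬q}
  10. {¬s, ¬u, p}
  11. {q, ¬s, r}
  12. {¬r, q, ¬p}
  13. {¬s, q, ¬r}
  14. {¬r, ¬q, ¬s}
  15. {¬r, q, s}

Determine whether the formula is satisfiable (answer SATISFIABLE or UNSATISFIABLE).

SATISFIABLE

Pure literal: t appears only negated; assign t = False.
Branch on p: take p = False.
Try q = False.
The remaining clauses are satisfied by r = False, s = False, u = True.
Every clause has at least one true literal under this assignment.
So p=False  q=False  r=False  s=False  t=False  u=True is a satisfying assignment.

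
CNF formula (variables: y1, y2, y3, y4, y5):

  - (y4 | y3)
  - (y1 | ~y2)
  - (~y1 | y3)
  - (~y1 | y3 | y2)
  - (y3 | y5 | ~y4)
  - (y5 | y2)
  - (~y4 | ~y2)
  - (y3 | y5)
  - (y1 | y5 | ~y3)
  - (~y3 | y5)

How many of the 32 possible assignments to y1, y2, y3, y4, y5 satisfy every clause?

Satisfying assignments:
  y1=0 y2=0 y3=0 y4=1 y5=1
  y1=0 y2=0 y3=1 y4=0 y5=1
  y1=0 y2=0 y3=1 y4=1 y5=1
  y1=1 y2=0 y3=1 y4=0 y5=1
  y1=1 y2=0 y3=1 y4=1 y5=1
  y1=1 y2=1 y3=1 y4=0 y5=1
That's 6 in total.

6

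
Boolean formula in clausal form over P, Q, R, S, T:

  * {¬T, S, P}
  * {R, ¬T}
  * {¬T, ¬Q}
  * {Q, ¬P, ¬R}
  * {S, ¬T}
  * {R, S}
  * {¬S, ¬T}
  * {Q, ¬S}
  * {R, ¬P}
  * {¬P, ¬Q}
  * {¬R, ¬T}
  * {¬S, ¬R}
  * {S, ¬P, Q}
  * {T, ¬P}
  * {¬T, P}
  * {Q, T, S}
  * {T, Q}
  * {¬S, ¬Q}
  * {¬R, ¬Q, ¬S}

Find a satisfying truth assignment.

P = 0, Q = 1, R = 1, S = 0, T = 0

Set P = False and propagate.
  then T is forced to False.
  then Q is forced to True.
  then S is forced to False.
  then R is forced to True.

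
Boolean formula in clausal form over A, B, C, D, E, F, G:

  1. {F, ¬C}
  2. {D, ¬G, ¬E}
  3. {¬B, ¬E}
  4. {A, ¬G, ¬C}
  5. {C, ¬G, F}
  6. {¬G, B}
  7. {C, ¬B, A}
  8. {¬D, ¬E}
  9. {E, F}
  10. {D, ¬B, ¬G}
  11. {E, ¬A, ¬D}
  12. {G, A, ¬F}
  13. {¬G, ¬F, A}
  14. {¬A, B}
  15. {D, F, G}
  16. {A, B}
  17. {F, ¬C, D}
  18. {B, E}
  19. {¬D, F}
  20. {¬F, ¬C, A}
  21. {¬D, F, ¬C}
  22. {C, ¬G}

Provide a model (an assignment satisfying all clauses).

Set A = True and propagate.
  then B is forced to True.
  then E is forced to False.
  then F is forced to True.
  then D is forced to False.
  then G is forced to False.
C is now unconstrained; take C = True.

A=1, B=1, C=1, D=0, E=0, F=1, G=0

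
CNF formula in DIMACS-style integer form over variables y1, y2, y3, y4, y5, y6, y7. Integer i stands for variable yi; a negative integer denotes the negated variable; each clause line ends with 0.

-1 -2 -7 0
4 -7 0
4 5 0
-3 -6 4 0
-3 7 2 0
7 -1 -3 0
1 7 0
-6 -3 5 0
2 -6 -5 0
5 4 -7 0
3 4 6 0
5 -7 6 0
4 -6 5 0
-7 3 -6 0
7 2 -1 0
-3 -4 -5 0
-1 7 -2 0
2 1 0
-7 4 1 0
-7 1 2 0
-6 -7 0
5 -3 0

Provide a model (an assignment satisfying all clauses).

y1=True, y2=False, y3=False, y4=True, y5=True, y6=False, y7=True

Check each clause:
  1. (NOT y2 OR NOT y1 OR NOT y7) — NOT y2 is true.
  2. (y4 OR NOT y7) — y4 is true.
  3. (y5 OR y4) — y4 is true.
  4. (NOT y6 OR NOT y3 OR y4) — NOT y6 is true.
  5. (y7 OR y2 OR NOT y3) — NOT y3 is true.
  6. (NOT y1 OR NOT y3 OR y7) — NOT y3 is true.
  7. (y7 OR y1) — y1 is true.
  8. (NOT y3 OR NOT y6 OR y5) — NOT y3 is true.
  9. (NOT y6 OR y2 OR NOT y5) — NOT y6 is true.
  10. (NOT y7 OR y5 OR y4) — y4 is true.
  11. (y4 OR y3 OR y6) — y4 is true.
  12. (y5 OR NOT y7 OR y6) — y5 is true.
  13. (NOT y6 OR y5 OR y4) — NOT y6 is true.
  14. (NOT y6 OR y3 OR NOT y7) — NOT y6 is true.
  15. (y2 OR NOT y1 OR y7) — y7 is true.
  16. (NOT y4 OR NOT y5 OR NOT y3) — NOT y3 is true.
  17. (NOT y2 OR y7 OR NOT y1) — NOT y2 is true.
  18. (y1 OR y2) — y1 is true.
  19. (y4 OR NOT y7 OR y1) — y4 is true.
  20. (y2 OR y1 OR NOT y7) — y1 is true.
  21. (NOT y7 OR NOT y6) — NOT y6 is true.
  22. (y5 OR NOT y3) — NOT y3 is true.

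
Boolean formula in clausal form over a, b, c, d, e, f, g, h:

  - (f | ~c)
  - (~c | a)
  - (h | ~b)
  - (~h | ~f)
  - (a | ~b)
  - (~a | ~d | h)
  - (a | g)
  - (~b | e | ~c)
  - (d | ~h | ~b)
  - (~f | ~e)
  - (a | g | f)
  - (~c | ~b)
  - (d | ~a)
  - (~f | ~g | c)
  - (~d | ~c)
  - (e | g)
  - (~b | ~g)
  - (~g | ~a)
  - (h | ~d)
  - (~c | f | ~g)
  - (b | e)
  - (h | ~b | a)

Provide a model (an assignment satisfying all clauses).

a=False, b=False, c=False, d=False, e=True, f=False, g=True, h=True

Try a = False.
  then c is forced to False.
  then b is forced to False.
  then g is forced to True.
  then f is forced to False.
  then e is forced to True.
Try d = False.
h is now unconstrained; take h = True.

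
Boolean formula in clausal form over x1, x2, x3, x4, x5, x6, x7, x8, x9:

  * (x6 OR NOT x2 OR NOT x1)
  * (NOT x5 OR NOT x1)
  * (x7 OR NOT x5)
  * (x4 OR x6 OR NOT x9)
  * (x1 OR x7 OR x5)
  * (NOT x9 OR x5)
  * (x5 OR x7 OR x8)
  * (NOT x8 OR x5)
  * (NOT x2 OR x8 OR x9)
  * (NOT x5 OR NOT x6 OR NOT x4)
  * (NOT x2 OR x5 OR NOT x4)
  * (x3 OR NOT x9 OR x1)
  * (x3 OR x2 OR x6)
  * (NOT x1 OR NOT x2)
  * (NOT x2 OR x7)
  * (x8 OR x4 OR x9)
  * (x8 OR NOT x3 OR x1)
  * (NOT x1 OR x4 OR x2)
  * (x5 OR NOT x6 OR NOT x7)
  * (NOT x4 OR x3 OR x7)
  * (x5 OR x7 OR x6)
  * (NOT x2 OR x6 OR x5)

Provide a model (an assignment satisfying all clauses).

x1=F  x2=F  x3=T  x4=F  x5=T  x6=F  x7=T  x8=T  x9=F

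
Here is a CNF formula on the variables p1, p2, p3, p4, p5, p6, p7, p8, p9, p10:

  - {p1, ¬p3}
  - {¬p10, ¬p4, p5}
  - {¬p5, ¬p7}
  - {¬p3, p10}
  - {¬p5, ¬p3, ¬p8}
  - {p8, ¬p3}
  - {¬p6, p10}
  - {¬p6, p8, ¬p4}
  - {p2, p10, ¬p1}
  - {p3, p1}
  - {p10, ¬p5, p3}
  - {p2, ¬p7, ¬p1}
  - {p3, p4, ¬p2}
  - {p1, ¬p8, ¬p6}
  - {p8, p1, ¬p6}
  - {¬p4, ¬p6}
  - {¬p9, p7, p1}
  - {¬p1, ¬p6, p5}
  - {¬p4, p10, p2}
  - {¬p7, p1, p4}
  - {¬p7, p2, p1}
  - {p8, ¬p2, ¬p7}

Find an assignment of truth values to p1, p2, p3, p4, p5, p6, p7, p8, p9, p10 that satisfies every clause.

p1=1, p2=1, p3=0, p4=1, p5=0, p6=0, p7=1, p8=1, p9=1, p10=0

Check each clause:
  1. {p1, ¬p3} — p1 is true.
  2. {¬p4, ¬p10, p5} — ¬p10 is true.
  3. {¬p7, ¬p5} — ¬p5 is true.
  4. {p10, ¬p3} — ¬p3 is true.
  5. {¬p3, ¬p8, ¬p5} — ¬p5 is true.
  6. {¬p3, p8} — p8 is true.
  7. {¬p6, p10} — ¬p6 is true.
  8. {p8, ¬p4, ¬p6} — p8 is true.
  9. {¬p1, p10, p2} — p2 is true.
  10. {p1, p3} — p1 is true.
  11. {p3, ¬p5, p10} — ¬p5 is true.
  12. {¬p7, ¬p1, p2} — p2 is true.
  13. {p3, ¬p2, p4} — p4 is true.
  14. {p1, ¬p6, ¬p8} — p1 is true.
  15. {p1, p8, ¬p6} — p8 is true.
  16. {¬p4, ¬p6} — ¬p6 is true.
  17. {¬p9, p7, p1} — p1 is true.
  18. {¬p1, ¬p6, p5} — ¬p6 is true.
  19. {p10, p2, ¬p4} — p2 is true.
  20. {p1, p4, ¬p7} — p1 is true.
  21. {¬p7, p1, p2} — p2 is true.
  22. {¬p7, ¬p2, p8} — p8 is true.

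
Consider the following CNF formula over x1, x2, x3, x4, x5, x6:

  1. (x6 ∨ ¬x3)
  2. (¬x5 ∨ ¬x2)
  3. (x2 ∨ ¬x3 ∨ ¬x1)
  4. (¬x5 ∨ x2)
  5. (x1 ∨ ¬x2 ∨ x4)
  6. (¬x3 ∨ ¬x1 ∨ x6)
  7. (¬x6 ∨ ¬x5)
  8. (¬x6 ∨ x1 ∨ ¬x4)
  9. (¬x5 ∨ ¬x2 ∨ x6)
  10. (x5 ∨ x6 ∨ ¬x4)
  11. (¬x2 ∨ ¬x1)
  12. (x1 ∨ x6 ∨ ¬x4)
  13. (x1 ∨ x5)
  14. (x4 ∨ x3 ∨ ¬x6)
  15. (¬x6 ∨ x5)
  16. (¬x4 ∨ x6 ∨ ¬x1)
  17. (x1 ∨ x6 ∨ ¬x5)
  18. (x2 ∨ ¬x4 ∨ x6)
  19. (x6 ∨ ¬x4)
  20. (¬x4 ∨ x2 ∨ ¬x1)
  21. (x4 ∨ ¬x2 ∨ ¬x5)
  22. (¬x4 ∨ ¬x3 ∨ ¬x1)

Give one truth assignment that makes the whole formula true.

x1=True, x2=False, x3=False, x4=False, x5=False, x6=False

Set x1 = True and propagate.
  then x2 is forced to False.
  then x3 is forced to False.
  then x5 is forced to False.
  then x6 is forced to False.
  then x4 is forced to False.
Check each clause:
  1. (¬x3 ∨ x6) — ¬x3 is true.
  2. (¬x5 ∨ ¬x2) — ¬x5 is true.
  3. (x2 ∨ ¬x1 ∨ ¬x3) — ¬x3 is true.
  4. (x2 ∨ ¬x5) — ¬x5 is true.
  5. (x1 ∨ ¬x2 ∨ x4) — x1 is true.
  6. (¬x3 ∨ ¬x1 ∨ x6) — ¬x3 is true.
  7. (¬x6 ∨ ¬x5) — ¬x6 is true.
  8. (¬x6 ∨ ¬x4 ∨ x1) — x1 is true.
  9. (¬x5 ∨ x6 ∨ ¬x2) — ¬x5 is true.
  10. (¬x4 ∨ x6 ∨ x5) — ¬x4 is true.
  11. (¬x1 ∨ ¬x2) — ¬x2 is true.
  12. (¬x4 ∨ x1 ∨ x6) — x1 is true.
  13. (x1 ∨ x5) — x1 is true.
  14. (x3 ∨ x4 ∨ ¬x6) — ¬x6 is true.
  15. (¬x6 ∨ x5) — ¬x6 is true.
  16. (¬x1 ∨ ¬x4 ∨ x6) — ¬x4 is true.
  17. (¬x5 ∨ x1 ∨ x6) — x1 is true.
  18. (¬x4 ∨ x2 ∨ x6) — ¬x4 is true.
  19. (¬x4 ∨ x6) — ¬x4 is true.
  20. (¬x1 ∨ x2 ∨ ¬x4) — ¬x4 is true.
  21. (¬x5 ∨ ¬x2 ∨ x4) — ¬x5 is true.
  22. (¬x3 ∨ ¬x1 ∨ ¬x4) — ¬x4 is true.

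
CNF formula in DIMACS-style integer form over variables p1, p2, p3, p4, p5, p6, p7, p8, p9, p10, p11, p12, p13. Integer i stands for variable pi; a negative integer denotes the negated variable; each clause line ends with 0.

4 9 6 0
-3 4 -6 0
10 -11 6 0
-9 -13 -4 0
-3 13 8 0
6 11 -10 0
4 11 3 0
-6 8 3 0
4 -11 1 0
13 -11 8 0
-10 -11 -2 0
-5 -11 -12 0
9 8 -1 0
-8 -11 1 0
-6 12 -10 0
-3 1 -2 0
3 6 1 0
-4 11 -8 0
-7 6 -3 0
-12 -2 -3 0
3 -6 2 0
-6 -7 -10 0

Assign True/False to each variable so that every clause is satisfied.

p1=T, p2=T, p3=F, p4=F, p5=F, p6=T, p7=F, p8=T, p9=F, p10=F, p11=T, p12=T, p13=T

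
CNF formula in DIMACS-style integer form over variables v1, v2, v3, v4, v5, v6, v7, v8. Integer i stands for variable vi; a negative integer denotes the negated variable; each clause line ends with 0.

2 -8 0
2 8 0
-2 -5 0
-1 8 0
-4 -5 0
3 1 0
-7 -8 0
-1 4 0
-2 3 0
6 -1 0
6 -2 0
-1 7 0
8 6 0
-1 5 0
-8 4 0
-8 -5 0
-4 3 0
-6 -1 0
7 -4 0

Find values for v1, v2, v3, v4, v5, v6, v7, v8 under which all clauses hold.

v1 = F, v2 = T, v3 = T, v4 = F, v5 = F, v6 = T, v7 = F, v8 = F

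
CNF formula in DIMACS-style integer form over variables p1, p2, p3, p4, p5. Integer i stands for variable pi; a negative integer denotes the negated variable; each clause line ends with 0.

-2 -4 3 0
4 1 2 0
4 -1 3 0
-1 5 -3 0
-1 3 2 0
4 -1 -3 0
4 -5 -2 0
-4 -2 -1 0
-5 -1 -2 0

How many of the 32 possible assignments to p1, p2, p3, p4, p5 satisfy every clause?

Split on p1, then p2.
  p1=1, p2=1: a clause becomes empty — 0.
  p1=1, p2=0: remaining (p3,p4,p5) ∈ {(1,1,1)} — 1.
  p1=0, p2=1: remaining (p3,p4,p5) ∈ {(0,0,0); (1,0,0); (1,1,0); (1,1,1)} — 4.
  p1=0, p2=0: remaining (p3,p4,p5) ∈ {(0,1,0); (0,1,1); (1,1,0); (1,1,1)} — 4.
Total: 0 + 1 + 4 + 4 = 9.

9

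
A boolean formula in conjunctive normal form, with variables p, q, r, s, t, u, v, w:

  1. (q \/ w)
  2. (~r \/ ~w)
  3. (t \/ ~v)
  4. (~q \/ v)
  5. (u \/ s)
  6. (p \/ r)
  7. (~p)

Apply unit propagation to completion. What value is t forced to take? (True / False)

Unit clause (~p) sets p = False.
In (r \/ p), p is now false; r must hold, so r = True.
From (~r \/ ~w) and r = True: w = False.
From (w \/ q) and w = False: q = True.
In (~q \/ v), ~q is now false; v must hold, so v = True.
(~v \/ t) with v = True leaves only t, so t = True.

True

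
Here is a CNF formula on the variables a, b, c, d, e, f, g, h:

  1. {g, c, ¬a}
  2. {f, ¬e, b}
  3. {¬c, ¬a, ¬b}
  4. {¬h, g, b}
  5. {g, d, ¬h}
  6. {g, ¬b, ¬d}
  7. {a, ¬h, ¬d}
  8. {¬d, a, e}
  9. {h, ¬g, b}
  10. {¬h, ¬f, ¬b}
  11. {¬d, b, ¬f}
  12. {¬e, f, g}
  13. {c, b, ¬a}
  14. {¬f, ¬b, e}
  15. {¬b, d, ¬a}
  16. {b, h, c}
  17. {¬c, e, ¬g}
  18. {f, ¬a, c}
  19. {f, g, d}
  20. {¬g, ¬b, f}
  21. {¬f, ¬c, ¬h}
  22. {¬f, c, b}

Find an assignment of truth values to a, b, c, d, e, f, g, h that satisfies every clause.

Try a = True.
Set b = False and propagate.
  then c is forced to True.
Set d = True and propagate.
  then f is forced to False.
  then e is forced to False.
  then g is forced to False.
  then h is forced to False.
Every clause has at least one true literal under this assignment.

a=True, b=False, c=True, d=True, e=False, f=False, g=False, h=False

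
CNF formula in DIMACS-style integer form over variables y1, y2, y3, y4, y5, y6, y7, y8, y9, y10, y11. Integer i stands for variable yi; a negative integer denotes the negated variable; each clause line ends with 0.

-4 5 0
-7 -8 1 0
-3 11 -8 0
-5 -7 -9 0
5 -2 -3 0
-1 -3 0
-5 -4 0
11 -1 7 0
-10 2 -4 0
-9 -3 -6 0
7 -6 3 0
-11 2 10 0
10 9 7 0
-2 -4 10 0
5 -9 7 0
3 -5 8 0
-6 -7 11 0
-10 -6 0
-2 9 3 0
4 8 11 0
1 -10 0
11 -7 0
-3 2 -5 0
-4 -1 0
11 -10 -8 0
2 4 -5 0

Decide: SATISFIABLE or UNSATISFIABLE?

Branch on y1: take y1 = False.
  then y10 is forced to False.
The remaining clauses are satisfied by y2 = True, y3 = False, y4 = False, y5 = False, y6 = True, y7 = True, y8 = False, y9 = True, y11 = True.
Every clause has at least one true literal under this assignment.
So y1=0  y2=1  y3=0  y4=0  y5=0  y6=1  y7=1  y8=0  y9=1  y10=0  y11=1 is a satisfying assignment.

SATISFIABLE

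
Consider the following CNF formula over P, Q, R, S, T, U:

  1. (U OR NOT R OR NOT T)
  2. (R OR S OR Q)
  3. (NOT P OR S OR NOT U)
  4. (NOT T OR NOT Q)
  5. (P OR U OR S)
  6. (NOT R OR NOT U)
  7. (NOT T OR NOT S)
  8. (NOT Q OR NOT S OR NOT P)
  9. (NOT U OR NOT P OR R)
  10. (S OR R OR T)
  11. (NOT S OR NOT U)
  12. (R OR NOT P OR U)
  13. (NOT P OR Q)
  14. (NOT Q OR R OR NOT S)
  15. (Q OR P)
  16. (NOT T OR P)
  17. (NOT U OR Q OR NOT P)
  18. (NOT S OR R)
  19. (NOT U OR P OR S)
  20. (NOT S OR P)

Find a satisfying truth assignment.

P = 1, Q = 1, R = 1, S = 0, T = 0, U = 0

Branch on P: take P = True.
  then Q is forced to True.
  then T is forced to False.
  then S is forced to False.
  then U is forced to False.
  then R is forced to True.
Check each clause:
  1. (NOT T OR U OR NOT R) — NOT T is true.
  2. (S OR Q OR R) — Q is true.
  3. (NOT P OR S OR NOT U) — NOT U is true.
  4. (NOT T OR NOT Q) — NOT T is true.
  5. (P OR U OR S) — P is true.
  6. (NOT U OR NOT R) — NOT U is true.
  7. (NOT T OR NOT S) — NOT T is true.
  8. (NOT S OR NOT P OR NOT Q) — NOT S is true.
  9. (NOT U OR R OR NOT P) — NOT U is true.
  10. (T OR S OR R) — R is true.
  11. (NOT S OR NOT U) — NOT U is true.
  12. (NOT P OR R OR U) — R is true.
  13. (NOT P OR Q) — Q is true.
  14. (NOT Q OR R OR NOT S) — R is true.
  15. (Q OR P) — P is true.
  16. (P OR NOT T) — P is true.
  17. (NOT P OR NOT U OR Q) — Q is true.
  18. (R OR NOT S) — R is true.
  19. (P OR NOT U OR S) — P is true.
  20. (P OR NOT S) — P is true.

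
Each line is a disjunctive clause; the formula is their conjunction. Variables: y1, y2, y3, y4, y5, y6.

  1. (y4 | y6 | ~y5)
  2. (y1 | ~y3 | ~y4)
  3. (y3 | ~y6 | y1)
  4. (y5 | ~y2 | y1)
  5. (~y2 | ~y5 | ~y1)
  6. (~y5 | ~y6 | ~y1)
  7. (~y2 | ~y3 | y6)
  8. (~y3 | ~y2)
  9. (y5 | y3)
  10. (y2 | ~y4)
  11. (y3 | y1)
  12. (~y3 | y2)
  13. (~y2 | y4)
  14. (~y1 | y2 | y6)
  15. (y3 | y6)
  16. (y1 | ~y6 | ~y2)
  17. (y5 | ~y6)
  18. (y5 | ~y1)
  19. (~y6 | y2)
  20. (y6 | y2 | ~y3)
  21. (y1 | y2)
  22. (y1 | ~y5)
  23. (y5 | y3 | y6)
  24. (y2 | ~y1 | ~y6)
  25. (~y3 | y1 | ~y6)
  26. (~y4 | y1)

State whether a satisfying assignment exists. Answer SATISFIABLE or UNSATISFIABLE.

y1 = True:
  propagation gives y5=True, y2=False, y6=False; an empty clause results — contradiction.
y1 = False:
  propagation gives y3=True, y4=False, y2=False; an empty clause results — contradiction.
Every branch closes, so no satisfying assignment exists.

UNSATISFIABLE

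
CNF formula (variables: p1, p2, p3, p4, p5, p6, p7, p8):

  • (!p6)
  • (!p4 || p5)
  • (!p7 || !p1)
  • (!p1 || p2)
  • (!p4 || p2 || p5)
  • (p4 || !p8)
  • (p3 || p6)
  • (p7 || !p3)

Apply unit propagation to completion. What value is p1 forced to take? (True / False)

Unit clause (!p6) sets p6 = False.
From (p6 || p3) and p6 = False: p3 = True.
(!p3 || p7): since p3 = True, the clause reduces to (p7). p7 = True.
(!p7 || !p1) with p7 = True leaves only !p1, so p1 = False.

False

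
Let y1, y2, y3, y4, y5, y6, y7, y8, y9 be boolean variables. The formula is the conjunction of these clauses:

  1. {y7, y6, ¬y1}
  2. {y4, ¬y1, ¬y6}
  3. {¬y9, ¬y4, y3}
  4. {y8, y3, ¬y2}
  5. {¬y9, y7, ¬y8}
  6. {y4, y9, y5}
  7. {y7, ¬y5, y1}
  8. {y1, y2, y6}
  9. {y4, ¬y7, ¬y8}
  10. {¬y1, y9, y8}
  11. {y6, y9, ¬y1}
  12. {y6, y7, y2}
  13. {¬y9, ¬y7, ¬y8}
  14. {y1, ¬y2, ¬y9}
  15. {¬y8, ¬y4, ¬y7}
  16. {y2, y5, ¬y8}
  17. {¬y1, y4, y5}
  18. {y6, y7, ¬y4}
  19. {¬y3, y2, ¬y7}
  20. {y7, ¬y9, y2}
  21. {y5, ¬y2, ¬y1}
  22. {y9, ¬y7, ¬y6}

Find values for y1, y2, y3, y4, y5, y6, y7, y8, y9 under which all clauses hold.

y1 = T, y2 = T, y3 = T, y4 = T, y5 = T, y6 = F, y7 = T, y8 = F, y9 = T

Try y1 = True.
Branch on y2: take y2 = True.
  then y5 is forced to True.
For the remaining variables, y3 = True, y4 = True, y6 = False, y7 = True, y8 = False, y9 = True works.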